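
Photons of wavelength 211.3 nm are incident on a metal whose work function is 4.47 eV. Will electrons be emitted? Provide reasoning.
Yes

For photoemission, the photon energy must exceed the work function.

Photon energy: E = hc/λ = 5.8677 eV
Work function: φ = 4.47 eV

Since E_photon (5.8677 eV) > φ (4.47 eV), photoemission WILL occur.
The threshold wavelength is λ₀ = hc/φ = 277.4 nm.
Since 211.3 nm < 277.4 nm, the light has sufficient energy.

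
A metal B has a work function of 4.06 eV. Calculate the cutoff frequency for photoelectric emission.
9.8170e+14 Hz

The threshold frequency is when the photon energy equals the work function:
hf₀ = φ

Solving for f₀:
f₀ = φ/h = (4.06 eV × 1.602×10⁻¹⁹ J/eV) / (6.626×10⁻³⁴ J·s)
f₀ = 9.8170e+14 Hz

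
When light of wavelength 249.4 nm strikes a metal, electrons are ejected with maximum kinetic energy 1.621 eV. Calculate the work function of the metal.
3.35 eV

From Einstein's photoelectric equation: KE_max = hf - φ = hc/λ - φ

Rearranging for φ:
φ = hc/λ - KE_max

Calculate photon energy:
E_photon = hc/λ = 4.9713 eV

Therefore:
φ = 4.9713 - 1.621 = 3.35 eV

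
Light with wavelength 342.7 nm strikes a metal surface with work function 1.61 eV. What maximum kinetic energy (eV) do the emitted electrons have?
2.0079 eV

Using Einstein's photoelectric equation: KE_max = hf - φ = hc/λ - φ

First, calculate the photon energy:
E_photon = hc/λ = (6.626×10⁻³⁴ J·s)(3×10⁸ m/s) / (342.7×10⁻⁹ m)
E_photon = 3.6179 eV

Then, the maximum kinetic energy:
KE_max = E_photon - φ = 3.6179 eV - 1.61 eV = 2.0079 eV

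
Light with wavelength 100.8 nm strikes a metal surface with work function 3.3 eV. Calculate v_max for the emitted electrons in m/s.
1.7793e+06 m/s

First, find the maximum kinetic energy:
E_photon = hc/λ = 12.3000 eV
KE_max = E_photon - φ = 12.3000 - 3.3 = 9.0000 eV

Convert to Joules: KE_max = 9.0000 × 1.602×10⁻¹⁹ J = 1.4420e-18 J

Then use KE = ½mv² to find velocity:
v = √(2·KE/m) = √(2 × 1.4420e-18 J / 9.109e-31 kg)
v = 1.7793e+06 m/s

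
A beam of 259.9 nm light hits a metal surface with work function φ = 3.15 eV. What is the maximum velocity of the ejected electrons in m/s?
7.5500e+05 m/s

First, find the maximum kinetic energy:
E_photon = hc/λ = 4.7705 eV
KE_max = E_photon - φ = 4.7705 - 3.15 = 1.6205 eV

Convert to Joules: KE_max = 1.6205 × 1.602×10⁻¹⁹ J = 2.5963e-19 J

Then use KE = ½mv² to find velocity:
v = √(2·KE/m) = √(2 × 2.5963e-19 J / 9.109e-31 kg)
v = 7.5500e+05 m/s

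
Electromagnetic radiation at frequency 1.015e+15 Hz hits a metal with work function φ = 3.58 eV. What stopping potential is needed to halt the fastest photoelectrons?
0.6177 V

The stopping potential V_s satisfies: eV_s = KE_max

First, find KE_max using Einstein's equation:
E_photon = hf = (6.626×10⁻³⁴ J·s)(1.015e+15 Hz) = 4.1977 eV
KE_max = E_photon - φ = 4.1977 - 3.58 = 0.6177 eV

Since eV_s = KE_max:
V_s = KE_max/e = 0.6177 V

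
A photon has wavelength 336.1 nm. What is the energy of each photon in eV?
3.6889 eV

Using E = hf = hc/λ:

E = hc/λ = (6.626×10⁻³⁴ J·s)(3×10⁸ m/s) / (336.1×10⁻⁹ m)
E = 3.6889 eV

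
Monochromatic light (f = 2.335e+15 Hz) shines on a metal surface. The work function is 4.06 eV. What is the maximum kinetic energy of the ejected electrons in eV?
5.5968 eV

Using Einstein's photoelectric equation: KE_max = hf - φ

First, calculate the photon energy:
E_photon = hf = (6.626×10⁻³⁴ J·s)(2.335e+15 Hz)
E_photon = 9.6568 eV

Then, the maximum kinetic energy:
KE_max = E_photon - φ = 9.6568 eV - 4.06 eV = 5.5968 eV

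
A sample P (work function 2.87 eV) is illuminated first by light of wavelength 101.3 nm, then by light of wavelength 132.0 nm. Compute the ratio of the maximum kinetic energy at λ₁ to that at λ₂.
1.4364

Using Einstein's equation: KE_max = hc/λ - φ

For λ₁ = 101.3 nm:
E₁ = hc/λ₁ = 12.2393 eV
KE₁ = E₁ - φ = 12.2393 - 2.87 = 9.3693 eV

For λ₂ = 132.0 nm:
E₂ = hc/λ₂ = 9.3927 eV
KE₂ = E₂ - φ = 9.3927 - 2.87 = 6.5227 eV

Ratio: KE₁/KE₂ = 9.3693/6.5227 = 1.4364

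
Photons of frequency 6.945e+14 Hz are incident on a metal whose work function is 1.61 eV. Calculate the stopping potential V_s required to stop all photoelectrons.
1.2622 V

The stopping potential V_s satisfies: eV_s = KE_max

First, find KE_max using Einstein's equation:
E_photon = hf = (6.626×10⁻³⁴ J·s)(6.945e+14 Hz) = 2.8722 eV
KE_max = E_photon - φ = 2.8722 - 1.61 = 1.2622 eV

Since eV_s = KE_max:
V_s = KE_max/e = 1.2622 V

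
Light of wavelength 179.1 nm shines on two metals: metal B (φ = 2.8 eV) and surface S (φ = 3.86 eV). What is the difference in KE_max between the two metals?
1.0600 eV

Using KE_max = hc/λ - φ for each metal:

Photon energy: E = hc/λ = 6.9226 eV

For metal B (φ₁ = 2.8 eV):
KE₁ = E - φ₁ = 6.9226 - 2.8 = 4.1226 eV

For surface S (φ₂ = 3.86 eV):
KE₂ = E - φ₂ = 6.9226 - 3.86 = 3.0626 eV

Difference:
ΔKE = KE₁ - KE₂ = 4.1226 - 3.0626 = 1.0600 eV

Note: The difference equals the difference in work functions: 3.86 - 2.8 = 1.06 eV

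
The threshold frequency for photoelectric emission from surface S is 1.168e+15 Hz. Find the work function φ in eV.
4.83 eV

At the threshold frequency, photon energy equals work function:
φ = hf₀

Calculating:
φ = (6.626×10⁻³⁴ J·s)(1.168e+15 Hz)
φ = 4.83 eV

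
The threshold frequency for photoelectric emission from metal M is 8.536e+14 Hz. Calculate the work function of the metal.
3.53 eV

At the threshold frequency, photon energy equals work function:
φ = hf₀

Calculating:
φ = (6.626×10⁻³⁴ J·s)(8.536e+14 Hz)
φ = 3.53 eV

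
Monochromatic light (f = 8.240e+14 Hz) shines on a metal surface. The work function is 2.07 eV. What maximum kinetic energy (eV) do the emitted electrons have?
1.3378 eV

Using Einstein's photoelectric equation: KE_max = hf - φ

First, calculate the photon energy:
E_photon = hf = (6.626×10⁻³⁴ J·s)(8.240e+14 Hz)
E_photon = 3.4078 eV

Then, the maximum kinetic energy:
KE_max = E_photon - φ = 3.4078 eV - 2.07 eV = 1.3378 eV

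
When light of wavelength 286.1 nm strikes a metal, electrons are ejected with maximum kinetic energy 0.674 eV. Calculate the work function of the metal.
3.66 eV

From Einstein's photoelectric equation: KE_max = hf - φ = hc/λ - φ

Rearranging for φ:
φ = hc/λ - KE_max

Calculate photon energy:
E_photon = hc/λ = 4.3336 eV

Therefore:
φ = 4.3336 - 0.674 = 3.66 eV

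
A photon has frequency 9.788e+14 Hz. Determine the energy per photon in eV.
4.0480 eV

Using E = hf:

E = hf = (6.626×10⁻³⁴ J·s)(9.788e+14 Hz)
E = 4.0480 eV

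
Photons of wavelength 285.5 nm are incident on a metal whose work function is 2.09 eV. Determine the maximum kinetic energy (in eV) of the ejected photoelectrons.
2.2527 eV

Using Einstein's photoelectric equation: KE_max = hf - φ = hc/λ - φ

First, calculate the photon energy:
E_photon = hc/λ = (6.626×10⁻³⁴ J·s)(3×10⁸ m/s) / (285.5×10⁻⁹ m)
E_photon = 4.3427 eV

Then, the maximum kinetic energy:
KE_max = E_photon - φ = 4.3427 eV - 2.09 eV = 2.2527 eV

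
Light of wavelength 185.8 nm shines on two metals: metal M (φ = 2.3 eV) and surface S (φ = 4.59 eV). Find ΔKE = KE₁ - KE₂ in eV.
2.2900 eV

Using KE_max = hc/λ - φ for each metal:

Photon energy: E = hc/λ = 6.6730 eV

For metal M (φ₁ = 2.3 eV):
KE₁ = E - φ₁ = 6.6730 - 2.3 = 4.3730 eV

For surface S (φ₂ = 4.59 eV):
KE₂ = E - φ₂ = 6.6730 - 4.59 = 2.0830 eV

Difference:
ΔKE = KE₁ - KE₂ = 4.3730 - 2.0830 = 2.2900 eV

Note: The difference equals the difference in work functions: 4.59 - 2.3 = 2.29 eV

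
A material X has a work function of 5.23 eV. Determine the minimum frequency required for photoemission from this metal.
1.2646e+15 Hz

The threshold frequency is when the photon energy equals the work function:
hf₀ = φ

Solving for f₀:
f₀ = φ/h = (5.23 eV × 1.602×10⁻¹⁹ J/eV) / (6.626×10⁻³⁴ J·s)
f₀ = 1.2646e+15 Hz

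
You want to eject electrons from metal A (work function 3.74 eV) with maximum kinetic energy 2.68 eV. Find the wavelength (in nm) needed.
193.12 nm

From Einstein's equation: KE_max = hc/λ - φ

Rearranging for λ:
hc/λ = KE_max + φ
λ = hc/(KE_max + φ)

Required photon energy:
E_photon = KE_max + φ = 2.68 + 3.74 = 6.42 eV

Required wavelength:
λ = hc/E_photon = (6.626×10⁻³⁴)(3×10⁸) / (6.42 × 1.602×10⁻¹⁹)
λ = 193.12 nm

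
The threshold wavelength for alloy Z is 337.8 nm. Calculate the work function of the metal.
3.67 eV

At the threshold wavelength, photon energy equals work function:
φ = hc/λ₀

Calculating:
φ = (6.626×10⁻³⁴ J·s)(3×10⁸ m/s) / (337.8×10⁻⁹ m)
φ = 3.67 eV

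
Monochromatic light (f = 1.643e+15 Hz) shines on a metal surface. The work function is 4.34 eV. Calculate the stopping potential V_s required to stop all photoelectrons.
2.4549 V

The stopping potential V_s satisfies: eV_s = KE_max

First, find KE_max using Einstein's equation:
E_photon = hf = (6.626×10⁻³⁴ J·s)(1.643e+15 Hz) = 6.7949 eV
KE_max = E_photon - φ = 6.7949 - 4.34 = 2.4549 eV

Since eV_s = KE_max:
V_s = KE_max/e = 2.4549 V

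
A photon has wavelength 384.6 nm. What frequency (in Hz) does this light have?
7.7949e+14 Hz

Using the wave equation: c = fλ

Solving for frequency:
f = c/λ = (3×10⁸ m/s) / (384.6×10⁻⁹ m)
f = 7.7949e+14 Hz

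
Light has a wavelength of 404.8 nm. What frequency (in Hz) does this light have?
7.4059e+14 Hz

Using the wave equation: c = fλ

Solving for frequency:
f = c/λ = (3×10⁸ m/s) / (404.8×10⁻⁹ m)
f = 7.4059e+14 Hz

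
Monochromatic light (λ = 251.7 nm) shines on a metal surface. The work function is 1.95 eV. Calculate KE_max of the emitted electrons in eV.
2.9759 eV

Using Einstein's photoelectric equation: KE_max = hf - φ = hc/λ - φ

First, calculate the photon energy:
E_photon = hc/λ = (6.626×10⁻³⁴ J·s)(3×10⁸ m/s) / (251.7×10⁻⁹ m)
E_photon = 4.9259 eV

Then, the maximum kinetic energy:
KE_max = E_photon - φ = 4.9259 eV - 1.95 eV = 2.9759 eV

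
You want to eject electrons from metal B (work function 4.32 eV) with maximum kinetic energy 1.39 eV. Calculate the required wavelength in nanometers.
217.14 nm

From Einstein's equation: KE_max = hc/λ - φ

Rearranging for λ:
hc/λ = KE_max + φ
λ = hc/(KE_max + φ)

Required photon energy:
E_photon = KE_max + φ = 1.39 + 4.32 = 5.71 eV

Required wavelength:
λ = hc/E_photon = (6.626×10⁻³⁴)(3×10⁸) / (5.71 × 1.602×10⁻¹⁹)
λ = 217.14 nm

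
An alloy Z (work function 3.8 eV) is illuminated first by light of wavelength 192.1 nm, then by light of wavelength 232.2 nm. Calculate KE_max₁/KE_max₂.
1.7240

Using Einstein's equation: KE_max = hc/λ - φ

For λ₁ = 192.1 nm:
E₁ = hc/λ₁ = 6.4541 eV
KE₁ = E₁ - φ = 6.4541 - 3.8 = 2.6541 eV

For λ₂ = 232.2 nm:
E₂ = hc/λ₂ = 5.3395 eV
KE₂ = E₂ - φ = 5.3395 - 3.8 = 1.5395 eV

Ratio: KE₁/KE₂ = 2.6541/1.5395 = 1.7240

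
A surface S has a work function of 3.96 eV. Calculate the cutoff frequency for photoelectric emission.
9.5752e+14 Hz

The threshold frequency is when the photon energy equals the work function:
hf₀ = φ

Solving for f₀:
f₀ = φ/h = (3.96 eV × 1.602×10⁻¹⁹ J/eV) / (6.626×10⁻³⁴ J·s)
f₀ = 9.5752e+14 Hz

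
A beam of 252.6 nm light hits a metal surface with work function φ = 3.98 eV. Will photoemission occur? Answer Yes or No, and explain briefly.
Yes

For photoemission, the photon energy must exceed the work function.

Photon energy: E = hc/λ = 4.9083 eV
Work function: φ = 3.98 eV

Since E_photon (4.9083 eV) > φ (3.98 eV), photoemission WILL occur.
The threshold wavelength is λ₀ = hc/φ = 311.5 nm.
Since 252.6 nm < 311.5 nm, the light has sufficient energy.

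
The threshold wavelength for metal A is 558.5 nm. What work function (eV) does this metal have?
2.22 eV

At the threshold wavelength, photon energy equals work function:
φ = hc/λ₀

Calculating:
φ = (6.626×10⁻³⁴ J·s)(3×10⁸ m/s) / (558.5×10⁻⁹ m)
φ = 2.22 eV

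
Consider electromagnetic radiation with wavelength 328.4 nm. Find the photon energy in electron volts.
3.7754 eV

Using E = hf = hc/λ:

E = hc/λ = (6.626×10⁻³⁴ J·s)(3×10⁸ m/s) / (328.4×10⁻⁹ m)
E = 3.7754 eV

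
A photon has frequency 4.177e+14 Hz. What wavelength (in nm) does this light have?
717.72 nm

Using the wave equation: c = fλ

Solving for wavelength:
λ = c/f = (3×10⁸ m/s) / (4.177e+14 Hz)
λ = 717.72 nm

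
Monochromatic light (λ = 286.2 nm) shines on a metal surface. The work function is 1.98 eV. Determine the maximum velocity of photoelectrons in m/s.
9.0960e+05 m/s

First, find the maximum kinetic energy:
E_photon = hc/λ = 4.3321 eV
KE_max = E_photon - φ = 4.3321 - 1.98 = 2.3521 eV

Convert to Joules: KE_max = 2.3521 × 1.602×10⁻¹⁹ J = 3.7685e-19 J

Then use KE = ½mv² to find velocity:
v = √(2·KE/m) = √(2 × 3.7685e-19 J / 9.109e-31 kg)
v = 9.0960e+05 m/s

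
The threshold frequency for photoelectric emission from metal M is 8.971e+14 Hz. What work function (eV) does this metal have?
3.71 eV

At the threshold frequency, photon energy equals work function:
φ = hf₀

Calculating:
φ = (6.626×10⁻³⁴ J·s)(8.971e+14 Hz)
φ = 3.71 eV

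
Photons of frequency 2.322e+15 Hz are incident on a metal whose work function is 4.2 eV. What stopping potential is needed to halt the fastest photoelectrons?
5.4030 V

The stopping potential V_s satisfies: eV_s = KE_max

First, find KE_max using Einstein's equation:
E_photon = hf = (6.626×10⁻³⁴ J·s)(2.322e+15 Hz) = 9.6030 eV
KE_max = E_photon - φ = 9.6030 - 4.2 = 5.4030 eV

Since eV_s = KE_max:
V_s = KE_max/e = 5.4030 V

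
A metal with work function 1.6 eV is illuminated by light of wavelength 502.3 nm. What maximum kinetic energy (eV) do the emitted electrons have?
0.8683 eV

Using Einstein's photoelectric equation: KE_max = hf - φ = hc/λ - φ

First, calculate the photon energy:
E_photon = hc/λ = (6.626×10⁻³⁴ J·s)(3×10⁸ m/s) / (502.3×10⁻⁹ m)
E_photon = 2.4683 eV

Then, the maximum kinetic energy:
KE_max = E_photon - φ = 2.4683 eV - 1.6 eV = 0.8683 eV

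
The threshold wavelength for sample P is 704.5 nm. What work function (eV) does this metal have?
1.76 eV

At the threshold wavelength, photon energy equals work function:
φ = hc/λ₀

Calculating:
φ = (6.626×10⁻³⁴ J·s)(3×10⁸ m/s) / (704.5×10⁻⁹ m)
φ = 1.76 eV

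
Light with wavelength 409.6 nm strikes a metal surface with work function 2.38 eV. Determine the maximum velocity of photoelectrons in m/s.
4.7705e+05 m/s

First, find the maximum kinetic energy:
E_photon = hc/λ = 3.0270 eV
KE_max = E_photon - φ = 3.0270 - 2.38 = 0.6470 eV

Convert to Joules: KE_max = 0.6470 × 1.602×10⁻¹⁹ J = 1.0365e-19 J

Then use KE = ½mv² to find velocity:
v = √(2·KE/m) = √(2 × 1.0365e-19 J / 9.109e-31 kg)
v = 4.7705e+05 m/s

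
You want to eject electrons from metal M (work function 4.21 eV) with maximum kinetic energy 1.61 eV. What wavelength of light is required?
213.03 nm

From Einstein's equation: KE_max = hc/λ - φ

Rearranging for λ:
hc/λ = KE_max + φ
λ = hc/(KE_max + φ)

Required photon energy:
E_photon = KE_max + φ = 1.61 + 4.21 = 5.82 eV

Required wavelength:
λ = hc/E_photon = (6.626×10⁻³⁴)(3×10⁸) / (5.82 × 1.602×10⁻¹⁹)
λ = 213.03 nm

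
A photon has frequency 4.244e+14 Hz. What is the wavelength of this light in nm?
706.39 nm

Using the wave equation: c = fλ

Solving for wavelength:
λ = c/f = (3×10⁸ m/s) / (4.244e+14 Hz)
λ = 706.39 nm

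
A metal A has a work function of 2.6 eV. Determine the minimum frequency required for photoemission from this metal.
6.2868e+14 Hz

The threshold frequency is when the photon energy equals the work function:
hf₀ = φ

Solving for f₀:
f₀ = φ/h = (2.6 eV × 1.602×10⁻¹⁹ J/eV) / (6.626×10⁻³⁴ J·s)
f₀ = 6.2868e+14 Hz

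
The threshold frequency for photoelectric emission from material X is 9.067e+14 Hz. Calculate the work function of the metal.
3.75 eV

At the threshold frequency, photon energy equals work function:
φ = hf₀

Calculating:
φ = (6.626×10⁻³⁴ J·s)(9.067e+14 Hz)
φ = 3.75 eV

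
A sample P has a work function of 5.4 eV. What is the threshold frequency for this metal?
1.3057e+15 Hz

The threshold frequency is when the photon energy equals the work function:
hf₀ = φ

Solving for f₀:
f₀ = φ/h = (5.4 eV × 1.602×10⁻¹⁹ J/eV) / (6.626×10⁻³⁴ J·s)
f₀ = 1.3057e+15 Hz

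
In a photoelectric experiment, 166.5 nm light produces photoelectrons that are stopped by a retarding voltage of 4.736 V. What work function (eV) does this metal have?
2.71 eV

The stopping potential gives the maximum kinetic energy: KE_max = eV_s = 4.736 eV

From Einstein's photoelectric equation: KE_max = hc/λ - φ
Rearranging: φ = hc/λ - KE_max

Calculate photon energy:
E_photon = hc/λ = (6.626×10⁻³⁴ J·s)(3×10⁸ m/s) / (166.5×10⁻⁹ m) = 7.4465 eV

Therefore:
φ = 7.4465 - 4.736 = 2.71 eV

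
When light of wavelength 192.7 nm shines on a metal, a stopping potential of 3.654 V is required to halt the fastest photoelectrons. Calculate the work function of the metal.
2.78 eV

The stopping potential gives the maximum kinetic energy: KE_max = eV_s = 3.654 eV

From Einstein's photoelectric equation: KE_max = hc/λ - φ
Rearranging: φ = hc/λ - KE_max

Calculate photon energy:
E_photon = hc/λ = (6.626×10⁻³⁴ J·s)(3×10⁸ m/s) / (192.7×10⁻⁹ m) = 6.4341 eV

Therefore:
φ = 6.4341 - 3.654 = 2.78 eV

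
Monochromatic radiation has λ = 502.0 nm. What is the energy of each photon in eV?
2.4698 eV

Using E = hf = hc/λ:

E = hc/λ = (6.626×10⁻³⁴ J·s)(3×10⁸ m/s) / (502.0×10⁻⁹ m)
E = 2.4698 eV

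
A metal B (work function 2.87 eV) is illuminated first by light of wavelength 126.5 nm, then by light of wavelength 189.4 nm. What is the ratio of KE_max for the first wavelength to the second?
1.8854

Using Einstein's equation: KE_max = hc/λ - φ

For λ₁ = 126.5 nm:
E₁ = hc/λ₁ = 9.8011 eV
KE₁ = E₁ - φ = 9.8011 - 2.87 = 6.9311 eV

For λ₂ = 189.4 nm:
E₂ = hc/λ₂ = 6.5462 eV
KE₂ = E₂ - φ = 6.5462 - 2.87 = 3.6762 eV

Ratio: KE₁/KE₂ = 6.9311/3.6762 = 1.8854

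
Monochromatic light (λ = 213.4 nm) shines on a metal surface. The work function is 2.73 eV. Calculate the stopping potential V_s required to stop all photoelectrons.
3.0799 V

The stopping potential V_s satisfies: eV_s = KE_max

First, find KE_max using Einstein's equation:
E_photon = hc/λ = 5.8099 eV
KE_max = E_photon - φ = 5.8099 - 2.73 = 3.0799 eV

Since eV_s = KE_max:
V_s = KE_max/e = 3.0799 V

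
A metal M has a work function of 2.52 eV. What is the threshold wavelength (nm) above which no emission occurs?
492.00 nm

The threshold wavelength is when the photon energy equals the work function:
hc/λ₀ = φ

Solving for λ₀:
λ₀ = hc/φ = (6.626×10⁻³⁴ J·s)(3×10⁸ m/s) / (2.52 eV × 1.602×10⁻¹⁹ J/eV)
λ₀ = 492.00 nm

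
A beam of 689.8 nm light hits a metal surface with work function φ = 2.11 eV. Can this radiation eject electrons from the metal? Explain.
No

For photoemission, the photon energy must exceed the work function.

Photon energy: E = hc/λ = 1.7974 eV
Work function: φ = 2.11 eV

Since E_photon (1.7974 eV) < φ (2.11 eV), photoemission will NOT occur.
The threshold wavelength is λ₀ = hc/φ = 587.6 nm.
Since 689.8 nm > 587.6 nm, the photons lack sufficient energy.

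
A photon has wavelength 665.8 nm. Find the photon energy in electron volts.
1.8622 eV

Using E = hf = hc/λ:

E = hc/λ = (6.626×10⁻³⁴ J·s)(3×10⁸ m/s) / (665.8×10⁻⁹ m)
E = 1.8622 eV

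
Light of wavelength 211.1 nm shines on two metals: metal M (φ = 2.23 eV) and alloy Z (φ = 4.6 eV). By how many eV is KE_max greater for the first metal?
2.3700 eV

Using KE_max = hc/λ - φ for each metal:

Photon energy: E = hc/λ = 5.8732 eV

For metal M (φ₁ = 2.23 eV):
KE₁ = E - φ₁ = 5.8732 - 2.23 = 3.6432 eV

For alloy Z (φ₂ = 4.6 eV):
KE₂ = E - φ₂ = 5.8732 - 4.6 = 1.2732 eV

Difference:
ΔKE = KE₁ - KE₂ = 3.6432 - 1.2732 = 2.3700 eV

Note: The difference equals the difference in work functions: 4.6 - 2.23 = 2.37 eV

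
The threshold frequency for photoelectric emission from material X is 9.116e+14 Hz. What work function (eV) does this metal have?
3.77 eV

At the threshold frequency, photon energy equals work function:
φ = hf₀

Calculating:
φ = (6.626×10⁻³⁴ J·s)(9.116e+14 Hz)
φ = 3.77 eV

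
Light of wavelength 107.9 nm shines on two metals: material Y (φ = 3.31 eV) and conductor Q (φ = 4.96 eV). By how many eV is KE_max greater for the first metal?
1.6500 eV

Using KE_max = hc/λ - φ for each metal:

Photon energy: E = hc/λ = 11.4907 eV

For material Y (φ₁ = 3.31 eV):
KE₁ = E - φ₁ = 11.4907 - 3.31 = 8.1807 eV

For conductor Q (φ₂ = 4.96 eV):
KE₂ = E - φ₂ = 11.4907 - 4.96 = 6.5307 eV

Difference:
ΔKE = KE₁ - KE₂ = 8.1807 - 6.5307 = 1.6500 eV

Note: The difference equals the difference in work functions: 4.96 - 3.31 = 1.65 eV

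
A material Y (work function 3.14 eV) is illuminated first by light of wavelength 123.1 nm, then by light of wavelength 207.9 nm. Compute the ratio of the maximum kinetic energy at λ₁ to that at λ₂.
2.4549

Using Einstein's equation: KE_max = hc/λ - φ

For λ₁ = 123.1 nm:
E₁ = hc/λ₁ = 10.0718 eV
KE₁ = E₁ - φ = 10.0718 - 3.14 = 6.9318 eV

For λ₂ = 207.9 nm:
E₂ = hc/λ₂ = 5.9636 eV
KE₂ = E₂ - φ = 5.9636 - 3.14 = 2.8236 eV

Ratio: KE₁/KE₂ = 6.9318/2.8236 = 2.4549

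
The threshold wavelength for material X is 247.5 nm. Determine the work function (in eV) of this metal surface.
5.01 eV

At the threshold wavelength, photon energy equals work function:
φ = hc/λ₀

Calculating:
φ = (6.626×10⁻³⁴ J·s)(3×10⁸ m/s) / (247.5×10⁻⁹ m)
φ = 5.01 eV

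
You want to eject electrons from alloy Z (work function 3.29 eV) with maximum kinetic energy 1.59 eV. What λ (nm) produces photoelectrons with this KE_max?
254.07 nm

From Einstein's equation: KE_max = hc/λ - φ

Rearranging for λ:
hc/λ = KE_max + φ
λ = hc/(KE_max + φ)

Required photon energy:
E_photon = KE_max + φ = 1.59 + 3.29 = 4.88 eV

Required wavelength:
λ = hc/E_photon = (6.626×10⁻³⁴)(3×10⁸) / (4.88 × 1.602×10⁻¹⁹)
λ = 254.07 nm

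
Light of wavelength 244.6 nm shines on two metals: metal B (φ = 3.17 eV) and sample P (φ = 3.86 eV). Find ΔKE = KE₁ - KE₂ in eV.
0.6900 eV

Using KE_max = hc/λ - φ for each metal:

Photon energy: E = hc/λ = 5.0689 eV

For metal B (φ₁ = 3.17 eV):
KE₁ = E - φ₁ = 5.0689 - 3.17 = 1.8989 eV

For sample P (φ₂ = 3.86 eV):
KE₂ = E - φ₂ = 5.0689 - 3.86 = 1.2089 eV

Difference:
ΔKE = KE₁ - KE₂ = 1.8989 - 1.2089 = 0.6900 eV

Note: The difference equals the difference in work functions: 3.86 - 3.17 = 0.69 eV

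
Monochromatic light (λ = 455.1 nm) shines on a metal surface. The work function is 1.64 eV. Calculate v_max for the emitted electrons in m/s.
6.1760e+05 m/s

First, find the maximum kinetic energy:
E_photon = hc/λ = 2.7243 eV
KE_max = E_photon - φ = 2.7243 - 1.64 = 1.0843 eV

Convert to Joules: KE_max = 1.0843 × 1.602×10⁻¹⁹ J = 1.7373e-19 J

Then use KE = ½mv² to find velocity:
v = √(2·KE/m) = √(2 × 1.7373e-19 J / 9.109e-31 kg)
v = 6.1760e+05 m/s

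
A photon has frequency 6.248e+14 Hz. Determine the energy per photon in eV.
2.5840 eV

Using E = hf:

E = hf = (6.626×10⁻³⁴ J·s)(6.248e+14 Hz)
E = 2.5840 eV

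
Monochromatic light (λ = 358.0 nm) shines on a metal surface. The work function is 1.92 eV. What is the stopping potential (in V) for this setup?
1.5432 V

The stopping potential V_s satisfies: eV_s = KE_max

First, find KE_max using Einstein's equation:
E_photon = hc/λ = 3.4632 eV
KE_max = E_photon - φ = 3.4632 - 1.92 = 1.5432 eV

Since eV_s = KE_max:
V_s = KE_max/e = 1.5432 V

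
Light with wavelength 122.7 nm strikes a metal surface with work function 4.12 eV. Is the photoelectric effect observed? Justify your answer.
Yes

For photoemission, the photon energy must exceed the work function.

Photon energy: E = hc/λ = 10.1047 eV
Work function: φ = 4.12 eV

Since E_photon (10.1047 eV) > φ (4.12 eV), photoemission WILL occur.
The threshold wavelength is λ₀ = hc/φ = 300.9 nm.
Since 122.7 nm < 300.9 nm, the light has sufficient energy.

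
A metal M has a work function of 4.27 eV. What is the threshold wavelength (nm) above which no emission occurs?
290.36 nm

The threshold wavelength is when the photon energy equals the work function:
hc/λ₀ = φ

Solving for λ₀:
λ₀ = hc/φ = (6.626×10⁻³⁴ J·s)(3×10⁸ m/s) / (4.27 eV × 1.602×10⁻¹⁹ J/eV)
λ₀ = 290.36 nm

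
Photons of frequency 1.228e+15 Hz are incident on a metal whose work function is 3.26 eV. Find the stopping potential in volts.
1.8186 V

The stopping potential V_s satisfies: eV_s = KE_max

First, find KE_max using Einstein's equation:
E_photon = hf = (6.626×10⁻³⁴ J·s)(1.228e+15 Hz) = 5.0786 eV
KE_max = E_photon - φ = 5.0786 - 3.26 = 1.8186 eV

Since eV_s = KE_max:
V_s = KE_max/e = 1.8186 V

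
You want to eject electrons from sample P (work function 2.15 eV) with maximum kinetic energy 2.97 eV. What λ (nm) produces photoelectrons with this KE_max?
242.16 nm

From Einstein's equation: KE_max = hc/λ - φ

Rearranging for λ:
hc/λ = KE_max + φ
λ = hc/(KE_max + φ)

Required photon energy:
E_photon = KE_max + φ = 2.97 + 2.15 = 5.12 eV

Required wavelength:
λ = hc/E_photon = (6.626×10⁻³⁴)(3×10⁸) / (5.12 × 1.602×10⁻¹⁹)
λ = 242.16 nm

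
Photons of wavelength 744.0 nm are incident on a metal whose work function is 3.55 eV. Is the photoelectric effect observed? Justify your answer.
No

For photoemission, the photon energy must exceed the work function.

Photon energy: E = hc/λ = 1.6665 eV
Work function: φ = 3.55 eV

Since E_photon (1.6665 eV) < φ (3.55 eV), photoemission will NOT occur.
The threshold wavelength is λ₀ = hc/φ = 349.3 nm.
Since 744.0 nm > 349.3 nm, the photons lack sufficient energy.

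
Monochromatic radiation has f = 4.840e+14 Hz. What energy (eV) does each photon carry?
2.0017 eV

Using E = hf:

E = hf = (6.626×10⁻³⁴ J·s)(4.840e+14 Hz)
E = 2.0017 eV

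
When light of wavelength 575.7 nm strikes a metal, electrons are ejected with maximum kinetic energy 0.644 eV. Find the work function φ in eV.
1.51 eV

From Einstein's photoelectric equation: KE_max = hf - φ = hc/λ - φ

Rearranging for φ:
φ = hc/λ - KE_max

Calculate photon energy:
E_photon = hc/λ = 2.1536 eV

Therefore:
φ = 2.1536 - 0.644 = 1.51 eV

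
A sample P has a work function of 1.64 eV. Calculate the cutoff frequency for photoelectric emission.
3.9655e+14 Hz

The threshold frequency is when the photon energy equals the work function:
hf₀ = φ

Solving for f₀:
f₀ = φ/h = (1.64 eV × 1.602×10⁻¹⁹ J/eV) / (6.626×10⁻³⁴ J·s)
f₀ = 3.9655e+14 Hz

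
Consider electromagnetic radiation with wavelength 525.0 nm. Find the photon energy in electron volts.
2.3616 eV

Using E = hf = hc/λ:

E = hc/λ = (6.626×10⁻³⁴ J·s)(3×10⁸ m/s) / (525.0×10⁻⁹ m)
E = 2.3616 eV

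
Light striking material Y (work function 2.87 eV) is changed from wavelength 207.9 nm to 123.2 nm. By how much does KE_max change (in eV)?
4.1000 eV

Using Einstein's equation: KE_max = hc/λ - φ

For λ₁ = 207.9 nm:
KE₁ = hc/λ₁ - φ = 5.9636 - 2.87 = 3.0936 eV

For λ₂ = 123.2 nm:
KE₂ = hc/λ₂ - φ = 10.0637 - 2.87 = 7.1937 eV

Change in KE:
ΔKE = KE₂ - KE₁ = 7.1937 - 3.0936 = 4.1000 eV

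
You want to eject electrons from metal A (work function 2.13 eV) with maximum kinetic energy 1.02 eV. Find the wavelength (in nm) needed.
393.60 nm

From Einstein's equation: KE_max = hc/λ - φ

Rearranging for λ:
hc/λ = KE_max + φ
λ = hc/(KE_max + φ)

Required photon energy:
E_photon = KE_max + φ = 1.02 + 2.13 = 3.15 eV

Required wavelength:
λ = hc/E_photon = (6.626×10⁻³⁴)(3×10⁸) / (3.15 × 1.602×10⁻¹⁹)
λ = 393.60 nm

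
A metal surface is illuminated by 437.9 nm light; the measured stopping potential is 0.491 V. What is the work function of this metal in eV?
2.34 eV

The stopping potential gives the maximum kinetic energy: KE_max = eV_s = 0.491 eV

From Einstein's photoelectric equation: KE_max = hc/λ - φ
Rearranging: φ = hc/λ - KE_max

Calculate photon energy:
E_photon = hc/λ = (6.626×10⁻³⁴ J·s)(3×10⁸ m/s) / (437.9×10⁻⁹ m) = 2.8313 eV

Therefore:
φ = 2.8313 - 0.491 = 2.34 eV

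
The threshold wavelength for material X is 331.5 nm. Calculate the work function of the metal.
3.74 eV

At the threshold wavelength, photon energy equals work function:
φ = hc/λ₀

Calculating:
φ = (6.626×10⁻³⁴ J·s)(3×10⁸ m/s) / (331.5×10⁻⁹ m)
φ = 3.74 eV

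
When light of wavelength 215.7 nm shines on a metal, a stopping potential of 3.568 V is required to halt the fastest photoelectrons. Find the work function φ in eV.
2.18 eV

The stopping potential gives the maximum kinetic energy: KE_max = eV_s = 3.568 eV

From Einstein's photoelectric equation: KE_max = hc/λ - φ
Rearranging: φ = hc/λ - KE_max

Calculate photon energy:
E_photon = hc/λ = (6.626×10⁻³⁴ J·s)(3×10⁸ m/s) / (215.7×10⁻⁹ m) = 5.7480 eV

Therefore:
φ = 5.7480 - 3.568 = 2.18 eV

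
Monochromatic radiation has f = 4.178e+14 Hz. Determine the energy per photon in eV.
1.7279 eV

Using E = hf:

E = hf = (6.626×10⁻³⁴ J·s)(4.178e+14 Hz)
E = 1.7279 eV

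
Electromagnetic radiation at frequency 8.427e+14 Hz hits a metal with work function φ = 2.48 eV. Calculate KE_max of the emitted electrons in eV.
1.0051 eV

Using Einstein's photoelectric equation: KE_max = hf - φ

First, calculate the photon energy:
E_photon = hf = (6.626×10⁻³⁴ J·s)(8.427e+14 Hz)
E_photon = 3.4851 eV

Then, the maximum kinetic energy:
KE_max = E_photon - φ = 3.4851 eV - 2.48 eV = 1.0051 eV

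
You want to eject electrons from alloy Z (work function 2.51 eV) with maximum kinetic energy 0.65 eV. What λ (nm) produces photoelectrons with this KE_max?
392.36 nm

From Einstein's equation: KE_max = hc/λ - φ

Rearranging for λ:
hc/λ = KE_max + φ
λ = hc/(KE_max + φ)

Required photon energy:
E_photon = KE_max + φ = 0.65 + 2.51 = 3.16 eV

Required wavelength:
λ = hc/E_photon = (6.626×10⁻³⁴)(3×10⁸) / (3.16 × 1.602×10⁻¹⁹)
λ = 392.36 nm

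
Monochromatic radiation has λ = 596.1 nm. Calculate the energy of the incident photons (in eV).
2.0799 eV

Using E = hf = hc/λ:

E = hc/λ = (6.626×10⁻³⁴ J·s)(3×10⁸ m/s) / (596.1×10⁻⁹ m)
E = 2.0799 eV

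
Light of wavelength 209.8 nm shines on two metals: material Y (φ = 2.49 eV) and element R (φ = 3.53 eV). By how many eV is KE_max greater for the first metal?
1.0400 eV

Using KE_max = hc/λ - φ for each metal:

Photon energy: E = hc/λ = 5.9096 eV

For material Y (φ₁ = 2.49 eV):
KE₁ = E - φ₁ = 5.9096 - 2.49 = 3.4196 eV

For element R (φ₂ = 3.53 eV):
KE₂ = E - φ₂ = 5.9096 - 3.53 = 2.3796 eV

Difference:
ΔKE = KE₁ - KE₂ = 3.4196 - 2.3796 = 1.0400 eV

Note: The difference equals the difference in work functions: 3.53 - 2.49 = 1.04 eV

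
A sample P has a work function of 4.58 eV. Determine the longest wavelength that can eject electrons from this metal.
270.71 nm

The threshold wavelength is when the photon energy equals the work function:
hc/λ₀ = φ

Solving for λ₀:
λ₀ = hc/φ = (6.626×10⁻³⁴ J·s)(3×10⁸ m/s) / (4.58 eV × 1.602×10⁻¹⁹ J/eV)
λ₀ = 270.71 nm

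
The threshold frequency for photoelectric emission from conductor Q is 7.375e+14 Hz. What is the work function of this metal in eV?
3.05 eV

At the threshold frequency, photon energy equals work function:
φ = hf₀

Calculating:
φ = (6.626×10⁻³⁴ J·s)(7.375e+14 Hz)
φ = 3.05 eV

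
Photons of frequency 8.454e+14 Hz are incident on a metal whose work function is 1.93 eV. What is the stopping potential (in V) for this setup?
1.5663 V

The stopping potential V_s satisfies: eV_s = KE_max

First, find KE_max using Einstein's equation:
E_photon = hf = (6.626×10⁻³⁴ J·s)(8.454e+14 Hz) = 3.4963 eV
KE_max = E_photon - φ = 3.4963 - 1.93 = 1.5663 eV

Since eV_s = KE_max:
V_s = KE_max/e = 1.5663 V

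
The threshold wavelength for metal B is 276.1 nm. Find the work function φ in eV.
4.49 eV

At the threshold wavelength, photon energy equals work function:
φ = hc/λ₀

Calculating:
φ = (6.626×10⁻³⁴ J·s)(3×10⁸ m/s) / (276.1×10⁻⁹ m)
φ = 4.49 eV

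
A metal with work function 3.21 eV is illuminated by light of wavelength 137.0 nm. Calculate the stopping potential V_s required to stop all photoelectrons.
5.8399 V

The stopping potential V_s satisfies: eV_s = KE_max

First, find KE_max using Einstein's equation:
E_photon = hc/λ = 9.0499 eV
KE_max = E_photon - φ = 9.0499 - 3.21 = 5.8399 eV

Since eV_s = KE_max:
V_s = KE_max/e = 5.8399 V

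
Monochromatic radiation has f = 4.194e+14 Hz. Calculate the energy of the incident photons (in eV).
1.7345 eV

Using E = hf:

E = hf = (6.626×10⁻³⁴ J·s)(4.194e+14 Hz)
E = 1.7345 eV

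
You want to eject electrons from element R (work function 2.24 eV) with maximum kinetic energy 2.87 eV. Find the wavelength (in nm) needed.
242.63 nm

From Einstein's equation: KE_max = hc/λ - φ

Rearranging for λ:
hc/λ = KE_max + φ
λ = hc/(KE_max + φ)

Required photon energy:
E_photon = KE_max + φ = 2.87 + 2.24 = 5.11 eV

Required wavelength:
λ = hc/E_photon = (6.626×10⁻³⁴)(3×10⁸) / (5.11 × 1.602×10⁻¹⁹)
λ = 242.63 nm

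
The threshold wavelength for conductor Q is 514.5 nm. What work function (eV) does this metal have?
2.41 eV

At the threshold wavelength, photon energy equals work function:
φ = hc/λ₀

Calculating:
φ = (6.626×10⁻³⁴ J·s)(3×10⁸ m/s) / (514.5×10⁻⁹ m)
φ = 2.41 eV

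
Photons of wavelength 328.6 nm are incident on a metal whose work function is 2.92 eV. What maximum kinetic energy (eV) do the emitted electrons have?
0.8531 eV

Using Einstein's photoelectric equation: KE_max = hf - φ = hc/λ - φ

First, calculate the photon energy:
E_photon = hc/λ = (6.626×10⁻³⁴ J·s)(3×10⁸ m/s) / (328.6×10⁻⁹ m)
E_photon = 3.7731 eV

Then, the maximum kinetic energy:
KE_max = E_photon - φ = 3.7731 eV - 2.92 eV = 0.8531 eV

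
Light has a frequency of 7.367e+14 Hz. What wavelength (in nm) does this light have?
406.94 nm

Using the wave equation: c = fλ

Solving for wavelength:
λ = c/f = (3×10⁸ m/s) / (7.367e+14 Hz)
λ = 406.94 nm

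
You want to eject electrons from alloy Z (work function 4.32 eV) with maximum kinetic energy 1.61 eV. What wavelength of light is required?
209.08 nm

From Einstein's equation: KE_max = hc/λ - φ

Rearranging for λ:
hc/λ = KE_max + φ
λ = hc/(KE_max + φ)

Required photon energy:
E_photon = KE_max + φ = 1.61 + 4.32 = 5.93 eV

Required wavelength:
λ = hc/E_photon = (6.626×10⁻³⁴)(3×10⁸) / (5.93 × 1.602×10⁻¹⁹)
λ = 209.08 nm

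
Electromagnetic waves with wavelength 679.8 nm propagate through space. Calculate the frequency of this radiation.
4.4100e+14 Hz

Using the wave equation: c = fλ

Solving for frequency:
f = c/λ = (3×10⁸ m/s) / (679.8×10⁻⁹ m)
f = 4.4100e+14 Hz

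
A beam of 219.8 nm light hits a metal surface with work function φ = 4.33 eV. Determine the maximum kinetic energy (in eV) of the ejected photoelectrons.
1.3108 eV

Using Einstein's photoelectric equation: KE_max = hf - φ = hc/λ - φ

First, calculate the photon energy:
E_photon = hc/λ = (6.626×10⁻³⁴ J·s)(3×10⁸ m/s) / (219.8×10⁻⁹ m)
E_photon = 5.6408 eV

Then, the maximum kinetic energy:
KE_max = E_photon - φ = 5.6408 eV - 4.33 eV = 1.3108 eV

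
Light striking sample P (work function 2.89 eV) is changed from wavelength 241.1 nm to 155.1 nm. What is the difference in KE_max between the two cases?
2.8514 eV

Using Einstein's equation: KE_max = hc/λ - φ

For λ₁ = 241.1 nm:
KE₁ = hc/λ₁ - φ = 5.1424 - 2.89 = 2.2524 eV

For λ₂ = 155.1 nm:
KE₂ = hc/λ₂ - φ = 7.9938 - 2.89 = 5.1038 eV

Change in KE:
ΔKE = KE₂ - KE₁ = 5.1038 - 2.2524 = 2.8514 eV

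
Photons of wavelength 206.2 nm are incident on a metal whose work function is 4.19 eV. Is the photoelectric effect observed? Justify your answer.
Yes

For photoemission, the photon energy must exceed the work function.

Photon energy: E = hc/λ = 6.0128 eV
Work function: φ = 4.19 eV

Since E_photon (6.0128 eV) > φ (4.19 eV), photoemission WILL occur.
The threshold wavelength is λ₀ = hc/φ = 295.9 nm.
Since 206.2 nm < 295.9 nm, the light has sufficient energy.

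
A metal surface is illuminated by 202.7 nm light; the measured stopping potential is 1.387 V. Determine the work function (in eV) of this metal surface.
4.73 eV

The stopping potential gives the maximum kinetic energy: KE_max = eV_s = 1.387 eV

From Einstein's photoelectric equation: KE_max = hc/λ - φ
Rearranging: φ = hc/λ - KE_max

Calculate photon energy:
E_photon = hc/λ = (6.626×10⁻³⁴ J·s)(3×10⁸ m/s) / (202.7×10⁻⁹ m) = 6.1166 eV

Therefore:
φ = 6.1166 - 1.387 = 4.73 eV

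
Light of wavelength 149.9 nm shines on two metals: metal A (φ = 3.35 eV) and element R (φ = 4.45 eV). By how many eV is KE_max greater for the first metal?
1.1000 eV

Using KE_max = hc/λ - φ for each metal:

Photon energy: E = hc/λ = 8.2711 eV

For metal A (φ₁ = 3.35 eV):
KE₁ = E - φ₁ = 8.2711 - 3.35 = 4.9211 eV

For element R (φ₂ = 4.45 eV):
KE₂ = E - φ₂ = 8.2711 - 4.45 = 3.8211 eV

Difference:
ΔKE = KE₁ - KE₂ = 4.9211 - 3.8211 = 1.1000 eV

Note: The difference equals the difference in work functions: 4.45 - 3.35 = 1.10 eV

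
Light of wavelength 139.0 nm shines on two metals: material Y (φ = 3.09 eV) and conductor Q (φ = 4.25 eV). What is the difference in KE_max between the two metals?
1.1600 eV

Using KE_max = hc/λ - φ for each metal:

Photon energy: E = hc/λ = 8.9197 eV

For material Y (φ₁ = 3.09 eV):
KE₁ = E - φ₁ = 8.9197 - 3.09 = 5.8297 eV

For conductor Q (φ₂ = 4.25 eV):
KE₂ = E - φ₂ = 8.9197 - 4.25 = 4.6697 eV

Difference:
ΔKE = KE₁ - KE₂ = 5.8297 - 4.6697 = 1.1600 eV

Note: The difference equals the difference in work functions: 4.25 - 3.09 = 1.16 eV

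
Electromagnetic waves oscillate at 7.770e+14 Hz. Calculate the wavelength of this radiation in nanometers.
385.83 nm

Using the wave equation: c = fλ

Solving for wavelength:
λ = c/f = (3×10⁸ m/s) / (7.770e+14 Hz)
λ = 385.83 nm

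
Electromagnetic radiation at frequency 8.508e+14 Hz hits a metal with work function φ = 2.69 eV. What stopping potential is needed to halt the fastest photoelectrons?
0.8286 V

The stopping potential V_s satisfies: eV_s = KE_max

First, find KE_max using Einstein's equation:
E_photon = hf = (6.626×10⁻³⁴ J·s)(8.508e+14 Hz) = 3.5186 eV
KE_max = E_photon - φ = 3.5186 - 2.69 = 0.8286 eV

Since eV_s = KE_max:
V_s = KE_max/e = 0.8286 V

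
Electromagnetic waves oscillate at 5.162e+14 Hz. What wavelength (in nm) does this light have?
580.77 nm

Using the wave equation: c = fλ

Solving for wavelength:
λ = c/f = (3×10⁸ m/s) / (5.162e+14 Hz)
λ = 580.77 nm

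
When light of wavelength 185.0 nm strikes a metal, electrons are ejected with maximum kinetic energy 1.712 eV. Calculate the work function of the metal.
4.99 eV

From Einstein's photoelectric equation: KE_max = hf - φ = hc/λ - φ

Rearranging for φ:
φ = hc/λ - KE_max

Calculate photon energy:
E_photon = hc/λ = 6.7018 eV

Therefore:
φ = 6.7018 - 1.712 = 4.99 eV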